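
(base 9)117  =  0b1100001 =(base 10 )97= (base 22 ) 49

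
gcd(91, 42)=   7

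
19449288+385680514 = 405129802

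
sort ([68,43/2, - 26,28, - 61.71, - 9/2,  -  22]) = [ - 61.71, - 26, - 22, - 9/2,  43/2,28, 68]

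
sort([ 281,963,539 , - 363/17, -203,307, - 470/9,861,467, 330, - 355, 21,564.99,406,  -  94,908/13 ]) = [-355, - 203,-94, - 470/9, - 363/17, 21,908/13,281, 307,330,406,467, 539,564.99,861,963]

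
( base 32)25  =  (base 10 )69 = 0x45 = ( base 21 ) 36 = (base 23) 30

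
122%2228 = 122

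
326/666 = 163/333 = 0.49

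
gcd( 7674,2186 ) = 2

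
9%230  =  9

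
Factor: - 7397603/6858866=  - 2^( - 1)*7^(-1 )*691^(- 1 )*709^( - 1 )*1637^1*4519^1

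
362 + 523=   885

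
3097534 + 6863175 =9960709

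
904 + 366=1270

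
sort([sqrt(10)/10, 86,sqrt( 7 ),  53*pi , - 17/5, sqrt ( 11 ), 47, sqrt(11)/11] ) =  [ - 17/5,sqrt( 11)/11, sqrt(10 )/10,sqrt(7 ), sqrt (11 ), 47,  86 , 53*pi] 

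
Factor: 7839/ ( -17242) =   -  2^(-1)*3^2*13^1*37^( - 1)*67^1*233^(-1 ) 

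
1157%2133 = 1157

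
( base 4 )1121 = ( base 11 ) 81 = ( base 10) 89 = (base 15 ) 5e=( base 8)131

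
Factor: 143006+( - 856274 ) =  - 713268 = -2^2*3^2*19813^1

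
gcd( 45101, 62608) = 7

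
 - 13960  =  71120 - 85080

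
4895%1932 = 1031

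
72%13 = 7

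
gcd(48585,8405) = 205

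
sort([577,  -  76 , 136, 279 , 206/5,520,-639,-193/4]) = [ - 639, - 76, - 193/4,  206/5, 136, 279,  520,577]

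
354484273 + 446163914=800648187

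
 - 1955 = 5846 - 7801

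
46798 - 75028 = -28230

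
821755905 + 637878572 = 1459634477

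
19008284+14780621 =33788905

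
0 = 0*63584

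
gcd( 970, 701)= 1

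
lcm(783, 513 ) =14877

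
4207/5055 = 4207/5055 = 0.83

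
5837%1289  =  681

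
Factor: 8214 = 2^1*3^1*37^2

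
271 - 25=246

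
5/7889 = 5/7889= 0.00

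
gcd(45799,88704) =1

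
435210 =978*445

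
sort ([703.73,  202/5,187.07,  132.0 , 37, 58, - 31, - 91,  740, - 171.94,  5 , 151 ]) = [-171.94, - 91,-31,5, 37,  202/5,  58,  132.0, 151, 187.07,  703.73, 740 ]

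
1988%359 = 193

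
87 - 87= 0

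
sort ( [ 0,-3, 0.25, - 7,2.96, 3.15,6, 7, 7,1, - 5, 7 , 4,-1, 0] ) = [ - 7,  -  5,-3,-1, 0, 0, 0.25 , 1, 2.96, 3.15,4 , 6,7, 7, 7 ]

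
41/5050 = 41/5050 = 0.01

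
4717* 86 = 405662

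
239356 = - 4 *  ( - 59839 )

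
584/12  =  48  +  2/3 = 48.67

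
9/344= 9/344 = 0.03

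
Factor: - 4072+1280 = -2792 = - 2^3 *349^1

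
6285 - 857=5428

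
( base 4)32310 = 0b1110110100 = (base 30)11i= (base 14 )4BA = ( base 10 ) 948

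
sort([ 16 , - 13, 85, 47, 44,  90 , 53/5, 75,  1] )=[ - 13, 1,53/5,  16, 44,47, 75,  85,90]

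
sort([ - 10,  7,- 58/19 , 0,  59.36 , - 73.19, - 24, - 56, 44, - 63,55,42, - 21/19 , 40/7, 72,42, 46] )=[ - 73.19, - 63, - 56, -24, - 10 , - 58/19,  -  21/19,  0 , 40/7, 7,  42,42 , 44,46,55,59.36,72]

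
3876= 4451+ - 575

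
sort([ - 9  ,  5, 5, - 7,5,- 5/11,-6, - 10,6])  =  [ - 10 , - 9,-7, - 6,  -  5/11,5, 5, 5,  6]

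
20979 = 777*27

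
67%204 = 67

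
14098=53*266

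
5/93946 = 5/93946 = 0.00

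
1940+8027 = 9967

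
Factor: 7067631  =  3^1 *17^1*138581^1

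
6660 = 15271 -8611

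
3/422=3/422 = 0.01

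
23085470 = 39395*586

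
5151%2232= 687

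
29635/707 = 41 + 648/707 = 41.92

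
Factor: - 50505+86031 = 2^1*3^1*31^1*191^1  =  35526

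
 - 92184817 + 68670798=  - 23514019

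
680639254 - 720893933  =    -  40254679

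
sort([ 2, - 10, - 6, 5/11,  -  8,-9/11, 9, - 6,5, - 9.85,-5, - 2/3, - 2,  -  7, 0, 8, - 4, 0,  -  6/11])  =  [-10, - 9.85, - 8,  -  7, - 6 ,  -  6,  -  5, - 4, - 2, - 9/11, - 2/3, - 6/11, 0,  0, 5/11, 2, 5, 8, 9]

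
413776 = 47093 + 366683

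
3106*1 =3106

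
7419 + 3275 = 10694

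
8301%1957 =473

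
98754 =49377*2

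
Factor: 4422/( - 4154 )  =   - 33/31  =  -  3^1*11^1*31^( - 1 )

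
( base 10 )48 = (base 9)53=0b110000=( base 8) 60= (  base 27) 1L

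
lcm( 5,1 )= 5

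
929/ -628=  - 929/628 = - 1.48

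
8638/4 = 2159 +1/2 = 2159.50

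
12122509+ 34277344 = 46399853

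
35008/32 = 1094 = 1094.00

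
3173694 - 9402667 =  - 6228973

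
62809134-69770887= - 6961753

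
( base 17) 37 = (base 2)111010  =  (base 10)58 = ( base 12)4A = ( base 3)2011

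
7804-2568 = 5236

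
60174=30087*2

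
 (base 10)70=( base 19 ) 3D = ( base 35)20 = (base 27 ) 2g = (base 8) 106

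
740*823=609020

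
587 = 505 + 82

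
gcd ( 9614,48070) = 9614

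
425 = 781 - 356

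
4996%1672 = 1652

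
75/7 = 75/7= 10.71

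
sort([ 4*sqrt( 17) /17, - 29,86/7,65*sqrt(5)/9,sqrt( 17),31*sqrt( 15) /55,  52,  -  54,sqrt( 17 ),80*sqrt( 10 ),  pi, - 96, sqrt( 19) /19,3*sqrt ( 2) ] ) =[ - 96, - 54, - 29,sqrt( 19) /19,4 *sqrt ( 17 )/17,31 * sqrt( 15)/55,pi,  sqrt( 17),sqrt( 17 ),  3*sqrt( 2 ),86/7 , 65*sqrt( 5 ) /9 , 52, 80*sqrt(10) ]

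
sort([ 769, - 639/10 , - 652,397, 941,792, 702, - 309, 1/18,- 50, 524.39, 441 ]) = [ - 652, - 309,  -  639/10, - 50, 1/18,397 , 441  ,  524.39, 702, 769, 792, 941]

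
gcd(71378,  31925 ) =1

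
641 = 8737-8096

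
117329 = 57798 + 59531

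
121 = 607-486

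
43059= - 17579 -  - 60638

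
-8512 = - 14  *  608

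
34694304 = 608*57063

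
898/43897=898/43897  =  0.02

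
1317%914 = 403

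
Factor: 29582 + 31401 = 13^1*4691^1 = 60983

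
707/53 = 13+18/53 = 13.34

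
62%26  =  10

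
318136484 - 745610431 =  - 427473947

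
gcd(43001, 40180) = 7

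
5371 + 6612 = 11983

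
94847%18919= 252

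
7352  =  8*919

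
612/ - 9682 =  - 306/4841 = -0.06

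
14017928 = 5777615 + 8240313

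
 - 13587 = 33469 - 47056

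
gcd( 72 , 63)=9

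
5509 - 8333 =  - 2824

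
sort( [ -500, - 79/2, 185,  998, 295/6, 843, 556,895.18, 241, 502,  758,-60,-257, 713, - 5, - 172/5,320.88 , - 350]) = [ - 500,  -  350, - 257 , - 60,-79/2  , - 172/5,  -  5, 295/6, 185, 241,320.88 , 502, 556,713,758,843, 895.18,998 ]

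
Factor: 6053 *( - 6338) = -2^1*3169^1 *6053^1 = - 38363914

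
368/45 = 368/45 = 8.18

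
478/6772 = 239/3386=0.07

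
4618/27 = 4618/27=171.04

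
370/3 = 123  +  1/3 = 123.33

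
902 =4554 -3652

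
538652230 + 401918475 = 940570705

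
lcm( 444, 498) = 36852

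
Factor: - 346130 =-2^1*5^1 * 34613^1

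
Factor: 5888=2^8*23^1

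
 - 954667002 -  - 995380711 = 40713709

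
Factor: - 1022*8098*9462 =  - 78308988072=   - 2^3 *3^1*7^1*19^1 * 73^1*83^1 * 4049^1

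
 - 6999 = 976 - 7975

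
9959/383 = 26 + 1/383 = 26.00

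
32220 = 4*8055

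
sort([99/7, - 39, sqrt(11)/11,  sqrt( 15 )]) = [  -  39, sqrt( 11)/11,sqrt( 15 ), 99/7]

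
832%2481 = 832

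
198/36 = 5 + 1/2=5.50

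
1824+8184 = 10008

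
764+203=967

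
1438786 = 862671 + 576115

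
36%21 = 15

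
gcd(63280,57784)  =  8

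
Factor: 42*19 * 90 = 71820= 2^2*3^3  *5^1 * 7^1*19^1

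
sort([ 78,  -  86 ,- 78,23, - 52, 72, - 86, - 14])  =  [ - 86  , - 86 , - 78, - 52 , - 14 , 23, 72,78] 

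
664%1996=664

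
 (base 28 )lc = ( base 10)600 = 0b1001011000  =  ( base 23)132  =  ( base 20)1a0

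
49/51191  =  7/7313 = 0.00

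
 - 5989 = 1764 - 7753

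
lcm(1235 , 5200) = 98800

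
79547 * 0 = 0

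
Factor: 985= 5^1*197^1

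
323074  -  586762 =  - 263688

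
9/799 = 9/799 = 0.01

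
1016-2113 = - 1097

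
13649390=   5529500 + 8119890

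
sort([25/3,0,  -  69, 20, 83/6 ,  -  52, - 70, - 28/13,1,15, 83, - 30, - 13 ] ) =[ - 70, - 69,  -  52, - 30, - 13, - 28/13,0,1,25/3,83/6,  15,20,83 ]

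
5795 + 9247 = 15042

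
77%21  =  14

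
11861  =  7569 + 4292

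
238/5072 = 119/2536= 0.05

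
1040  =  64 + 976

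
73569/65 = 73569/65   =  1131.83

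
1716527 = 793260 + 923267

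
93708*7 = 655956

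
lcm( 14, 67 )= 938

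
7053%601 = 442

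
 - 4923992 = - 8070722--3146730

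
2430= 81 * 30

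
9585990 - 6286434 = 3299556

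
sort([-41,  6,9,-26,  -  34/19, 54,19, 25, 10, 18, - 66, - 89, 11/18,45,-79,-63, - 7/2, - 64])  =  [-89 , - 79, - 66, - 64, - 63 , - 41, - 26, - 7/2, - 34/19, 11/18, 6,9, 10, 18, 19,  25, 45, 54 ] 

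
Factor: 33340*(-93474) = - 3116423160 = - 2^3*3^4*5^1*577^1*  1667^1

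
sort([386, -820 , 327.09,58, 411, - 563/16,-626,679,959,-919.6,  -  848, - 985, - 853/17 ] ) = [- 985,  -  919.6, - 848, - 820,  -  626, - 853/17, - 563/16,58,327.09, 386,  411,679 , 959]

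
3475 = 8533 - 5058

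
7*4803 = 33621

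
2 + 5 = 7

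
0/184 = 0 = 0.00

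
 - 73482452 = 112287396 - 185769848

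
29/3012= 29/3012  =  0.01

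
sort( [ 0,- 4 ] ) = [ - 4,0] 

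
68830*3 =206490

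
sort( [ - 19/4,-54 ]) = [ - 54,-19/4] 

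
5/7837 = 5/7837 = 0.00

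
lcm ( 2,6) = 6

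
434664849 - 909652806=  - 474987957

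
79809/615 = 26603/205 = 129.77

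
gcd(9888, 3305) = 1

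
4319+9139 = 13458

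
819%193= 47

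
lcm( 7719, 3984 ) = 123504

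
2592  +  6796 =9388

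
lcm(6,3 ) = 6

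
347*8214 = 2850258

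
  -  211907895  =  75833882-287741777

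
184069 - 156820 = 27249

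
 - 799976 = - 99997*8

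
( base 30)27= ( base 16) 43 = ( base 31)25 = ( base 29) 29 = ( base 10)67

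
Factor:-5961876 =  - 2^2*3^1*23^1*21601^1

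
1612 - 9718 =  - 8106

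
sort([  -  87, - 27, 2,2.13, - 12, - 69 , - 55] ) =[ - 87, - 69, - 55, - 27, - 12 , 2, 2.13]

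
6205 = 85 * 73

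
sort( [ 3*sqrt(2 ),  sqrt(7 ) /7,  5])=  [sqrt ( 7 ) /7, 3 * sqrt( 2), 5]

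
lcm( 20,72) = 360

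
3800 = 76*50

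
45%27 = 18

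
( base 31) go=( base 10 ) 520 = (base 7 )1342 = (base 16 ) 208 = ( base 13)310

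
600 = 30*20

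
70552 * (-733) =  - 51714616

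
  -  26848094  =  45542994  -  72391088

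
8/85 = 8/85 =0.09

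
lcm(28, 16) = 112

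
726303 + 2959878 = 3686181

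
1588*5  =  7940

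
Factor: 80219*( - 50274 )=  - 4032930006 = - 2^1*3^3*7^2 * 19^1 * 97^1*827^1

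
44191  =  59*749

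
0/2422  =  0 = 0.00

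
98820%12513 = 11229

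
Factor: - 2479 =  - 37^1*67^1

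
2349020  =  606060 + 1742960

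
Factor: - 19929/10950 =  - 91/50 = -2^( - 1 )*5^(  -  2 )*7^1*13^1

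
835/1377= 835/1377 = 0.61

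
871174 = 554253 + 316921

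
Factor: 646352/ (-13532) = - 2^2*7^1*17^( - 1 )*29^1= - 812/17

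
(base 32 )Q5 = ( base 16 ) 345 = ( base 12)599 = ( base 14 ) 43b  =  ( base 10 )837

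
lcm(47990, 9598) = 47990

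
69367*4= 277468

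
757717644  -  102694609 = 655023035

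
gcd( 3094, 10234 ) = 238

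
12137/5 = 2427  +  2/5=   2427.40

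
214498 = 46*4663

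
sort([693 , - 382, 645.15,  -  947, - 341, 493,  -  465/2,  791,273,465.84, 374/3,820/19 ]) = [ - 947, - 382, - 341, - 465/2, 820/19,  374/3, 273, 465.84,493,645.15, 693, 791 ]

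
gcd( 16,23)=1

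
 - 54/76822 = -27/38411= -0.00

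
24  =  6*4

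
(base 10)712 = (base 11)598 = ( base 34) kw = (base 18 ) 23a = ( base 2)1011001000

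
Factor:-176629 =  - 176629^1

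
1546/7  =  1546/7 = 220.86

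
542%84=38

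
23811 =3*7937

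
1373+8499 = 9872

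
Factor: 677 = 677^1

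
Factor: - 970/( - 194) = 5 = 5^1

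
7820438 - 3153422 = 4667016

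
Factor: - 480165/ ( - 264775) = 3^1*5^( - 1)*89^( -1)*269^1 = 807/445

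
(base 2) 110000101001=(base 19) 8BG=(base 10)3113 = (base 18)9ah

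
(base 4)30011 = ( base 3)1001122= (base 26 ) 13J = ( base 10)773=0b1100000101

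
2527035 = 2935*861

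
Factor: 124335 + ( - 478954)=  - 354619^1 = -  354619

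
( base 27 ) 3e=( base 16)5F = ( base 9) 115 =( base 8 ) 137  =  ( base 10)95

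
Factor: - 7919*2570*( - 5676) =115516987080  =  2^3*3^1*5^1*11^1*43^1*257^1*7919^1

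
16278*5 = 81390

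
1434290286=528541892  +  905748394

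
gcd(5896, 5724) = 4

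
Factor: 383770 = 2^1*5^1 * 38377^1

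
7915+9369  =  17284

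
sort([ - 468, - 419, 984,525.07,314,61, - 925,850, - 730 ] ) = [ - 925, - 730, - 468, - 419,61,314,  525.07, 850,984] 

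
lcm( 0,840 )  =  0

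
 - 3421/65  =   - 53 +24/65 = - 52.63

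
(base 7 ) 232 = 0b1111001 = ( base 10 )121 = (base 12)a1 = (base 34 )3J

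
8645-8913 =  -268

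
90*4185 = 376650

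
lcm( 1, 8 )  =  8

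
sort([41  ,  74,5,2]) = [2, 5,41,74]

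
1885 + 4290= 6175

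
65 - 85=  - 20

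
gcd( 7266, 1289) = 1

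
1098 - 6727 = -5629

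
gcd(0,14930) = 14930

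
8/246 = 4/123 = 0.03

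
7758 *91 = 705978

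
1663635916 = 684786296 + 978849620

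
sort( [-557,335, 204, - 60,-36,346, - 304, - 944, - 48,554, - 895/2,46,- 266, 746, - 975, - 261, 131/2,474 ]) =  [ - 975, - 944, - 557, - 895/2, - 304, - 266, - 261, - 60, - 48, - 36, 46,131/2,204 , 335,346, 474,554,746]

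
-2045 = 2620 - 4665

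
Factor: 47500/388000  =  95/776 =2^( - 3) * 5^1*19^1*97^( - 1)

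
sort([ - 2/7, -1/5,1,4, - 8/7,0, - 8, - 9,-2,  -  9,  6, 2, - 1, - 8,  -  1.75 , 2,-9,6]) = [  -  9,-9, - 9,-8, - 8,- 2,  -  1.75,- 8/7, - 1,-2/7, - 1/5,0,1,2, 2, 4, 6, 6]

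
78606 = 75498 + 3108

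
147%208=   147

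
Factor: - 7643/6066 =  - 2^( - 1 )*3^( - 2 ) * 337^(-1)*7643^1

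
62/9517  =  2/307 = 0.01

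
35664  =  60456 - 24792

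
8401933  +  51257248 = 59659181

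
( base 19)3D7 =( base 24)27h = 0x539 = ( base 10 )1337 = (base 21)30E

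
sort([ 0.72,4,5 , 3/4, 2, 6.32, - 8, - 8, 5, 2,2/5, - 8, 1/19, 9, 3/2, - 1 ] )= [ - 8, - 8, - 8 , - 1, 1/19, 2/5, 0.72,3/4, 3/2,2,2,4,5 , 5, 6.32, 9 ]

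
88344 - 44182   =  44162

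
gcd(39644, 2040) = 68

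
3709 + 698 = 4407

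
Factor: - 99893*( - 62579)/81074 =6251204047/81074 = 2^( - 1)*7^( - 1)*11^1 * 191^1*523^1*5689^1*5791^( - 1 )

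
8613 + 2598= 11211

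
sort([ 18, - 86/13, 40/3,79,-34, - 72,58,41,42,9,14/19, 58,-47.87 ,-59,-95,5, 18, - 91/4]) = [ - 95,-72 ,  -  59, - 47.87, - 34 , - 91/4,-86/13  ,  14/19,5,9, 40/3,  18, 18,41,42,58,58, 79]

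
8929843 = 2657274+6272569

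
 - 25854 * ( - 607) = 15693378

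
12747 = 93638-80891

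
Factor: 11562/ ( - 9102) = -37^(-1 ) *47^1= -47/37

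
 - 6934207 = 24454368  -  31388575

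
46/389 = 46/389=   0.12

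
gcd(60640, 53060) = 7580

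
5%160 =5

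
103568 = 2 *51784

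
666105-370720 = 295385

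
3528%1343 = 842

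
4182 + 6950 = 11132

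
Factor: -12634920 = -2^3*3^3*5^1*11699^1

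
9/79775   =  9/79775 = 0.00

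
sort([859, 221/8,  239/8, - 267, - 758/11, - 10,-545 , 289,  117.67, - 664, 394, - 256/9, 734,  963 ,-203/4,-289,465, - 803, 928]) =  [ - 803 , - 664, - 545 , - 289, - 267,-758/11, - 203/4 , - 256/9, -10,221/8, 239/8,117.67, 289, 394,465,734, 859,928, 963]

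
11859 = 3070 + 8789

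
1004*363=364452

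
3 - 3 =0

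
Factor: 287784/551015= 2^3*3^2*5^( - 1 )*7^1 * 193^ (-1 ) = 504/965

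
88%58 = 30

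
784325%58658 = 21771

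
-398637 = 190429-589066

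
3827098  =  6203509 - 2376411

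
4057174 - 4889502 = -832328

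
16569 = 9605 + 6964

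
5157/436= 11+361/436   =  11.83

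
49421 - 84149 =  - 34728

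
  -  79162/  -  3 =79162/3  =  26387.33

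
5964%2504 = 956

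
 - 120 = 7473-7593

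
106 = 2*53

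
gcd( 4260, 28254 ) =6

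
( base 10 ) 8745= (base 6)104253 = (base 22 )i1b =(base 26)co9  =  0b10001000101001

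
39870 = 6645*6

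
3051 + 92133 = 95184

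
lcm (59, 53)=3127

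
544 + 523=1067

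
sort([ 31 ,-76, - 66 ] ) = [ - 76, - 66,31] 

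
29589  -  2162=27427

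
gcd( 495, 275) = 55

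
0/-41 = 0/1 = - 0.00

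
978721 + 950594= 1929315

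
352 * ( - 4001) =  - 1408352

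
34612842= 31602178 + 3010664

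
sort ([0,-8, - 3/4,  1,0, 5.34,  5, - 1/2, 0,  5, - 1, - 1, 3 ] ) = [  -  8 , - 1, - 1, - 3/4, - 1/2,  0, 0,0, 1,  3,5,5, 5.34]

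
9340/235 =39 + 35/47  =  39.74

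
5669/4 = 5669/4=1417.25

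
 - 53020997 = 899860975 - 952881972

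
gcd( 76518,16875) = 27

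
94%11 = 6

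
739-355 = 384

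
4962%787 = 240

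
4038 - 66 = 3972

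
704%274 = 156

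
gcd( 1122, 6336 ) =66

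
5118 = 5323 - 205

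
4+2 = 6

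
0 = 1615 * 0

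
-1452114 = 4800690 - 6252804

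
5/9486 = 5/9486 = 0.00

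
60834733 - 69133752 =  - 8299019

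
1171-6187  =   - 5016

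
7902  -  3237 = 4665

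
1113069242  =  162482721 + 950586521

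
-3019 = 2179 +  - 5198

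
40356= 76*531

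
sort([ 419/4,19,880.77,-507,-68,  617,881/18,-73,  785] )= [-507, -73 ,- 68 , 19, 881/18,  419/4 , 617, 785,880.77]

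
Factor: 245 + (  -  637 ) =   -  2^3*7^2  =  - 392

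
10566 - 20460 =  - 9894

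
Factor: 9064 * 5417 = 2^3 * 11^1*103^1*5417^1 = 49099688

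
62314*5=311570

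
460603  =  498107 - 37504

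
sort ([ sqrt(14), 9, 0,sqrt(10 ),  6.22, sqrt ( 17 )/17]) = [ 0,sqrt(17)/17 , sqrt(10), sqrt( 14),  6.22, 9]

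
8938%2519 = 1381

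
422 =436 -14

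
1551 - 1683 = - 132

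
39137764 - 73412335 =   -  34274571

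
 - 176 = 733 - 909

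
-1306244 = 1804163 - 3110407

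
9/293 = 9/293 = 0.03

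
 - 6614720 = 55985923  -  62600643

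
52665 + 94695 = 147360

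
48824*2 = 97648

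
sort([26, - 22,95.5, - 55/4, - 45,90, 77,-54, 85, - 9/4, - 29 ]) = [ - 54, - 45, - 29, - 22, - 55/4, - 9/4,26,77, 85, 90,95.5 ] 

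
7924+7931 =15855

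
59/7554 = 59/7554= 0.01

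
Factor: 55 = 5^1 * 11^1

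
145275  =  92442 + 52833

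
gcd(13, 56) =1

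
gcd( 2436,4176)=348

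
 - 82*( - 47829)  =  3921978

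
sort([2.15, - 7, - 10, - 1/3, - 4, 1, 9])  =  [ - 10,-7, - 4, - 1/3 , 1, 2.15, 9]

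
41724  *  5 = 208620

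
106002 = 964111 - 858109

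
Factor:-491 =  - 491^1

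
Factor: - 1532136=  - 2^3*3^1* 63839^1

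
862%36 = 34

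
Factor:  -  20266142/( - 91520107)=2^1*7^ (-1 )*13^2*17^1*3527^1*13074301^( - 1 )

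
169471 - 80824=88647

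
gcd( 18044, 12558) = 26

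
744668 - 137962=606706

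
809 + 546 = 1355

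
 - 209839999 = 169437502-379277501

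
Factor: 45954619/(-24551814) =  - 2^( - 1)*3^( - 1)*7^(  -  1 )*31^( - 1)*109^( - 1)*173^(-1)*45954619^1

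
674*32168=21681232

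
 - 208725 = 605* (-345 ) 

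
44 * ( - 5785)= -254540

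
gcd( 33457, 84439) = 1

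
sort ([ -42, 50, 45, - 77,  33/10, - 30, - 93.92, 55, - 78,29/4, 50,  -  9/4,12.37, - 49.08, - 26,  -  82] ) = [-93.92, - 82, - 78, - 77,-49.08, - 42, - 30, - 26, - 9/4 , 33/10, 29/4,12.37,  45,  50,  50, 55]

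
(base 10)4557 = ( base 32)4ED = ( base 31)4N0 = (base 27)66L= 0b1000111001101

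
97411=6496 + 90915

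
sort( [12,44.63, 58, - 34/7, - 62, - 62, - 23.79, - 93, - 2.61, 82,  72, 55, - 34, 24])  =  [ - 93, - 62, - 62, - 34,-23.79, - 34/7, - 2.61 , 12, 24, 44.63,55, 58, 72 , 82]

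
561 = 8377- 7816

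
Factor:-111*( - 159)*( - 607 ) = - 3^2* 37^1*53^1*607^1 =-10712943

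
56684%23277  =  10130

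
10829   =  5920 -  - 4909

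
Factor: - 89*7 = - 623 = - 7^1*89^1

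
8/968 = 1/121 = 0.01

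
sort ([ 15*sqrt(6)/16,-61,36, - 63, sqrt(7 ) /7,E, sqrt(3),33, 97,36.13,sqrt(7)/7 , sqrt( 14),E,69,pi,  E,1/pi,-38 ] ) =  [  -  63,-61,  -  38,1/pi, sqrt( 7 ) /7,sqrt( 7 ) /7,sqrt(3), 15* sqrt( 6)/16, E,E,E, pi,sqrt (14 ),33,36,36.13,69, 97]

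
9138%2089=782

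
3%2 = 1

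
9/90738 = 1/10082 = 0.00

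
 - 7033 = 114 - 7147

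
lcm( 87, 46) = 4002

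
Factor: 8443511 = 37^1 * 228203^1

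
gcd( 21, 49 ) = 7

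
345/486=115/162 = 0.71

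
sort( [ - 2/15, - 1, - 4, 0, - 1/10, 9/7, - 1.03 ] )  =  [- 4, - 1.03, - 1, - 2/15, - 1/10, 0, 9/7] 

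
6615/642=2205/214  =  10.30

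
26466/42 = 4411/7 =630.14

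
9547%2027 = 1439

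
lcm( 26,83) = 2158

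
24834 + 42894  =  67728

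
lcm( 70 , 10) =70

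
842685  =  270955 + 571730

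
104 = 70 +34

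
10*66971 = 669710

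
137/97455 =137/97455  =  0.00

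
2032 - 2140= - 108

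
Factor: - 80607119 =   -  3301^1 * 24419^1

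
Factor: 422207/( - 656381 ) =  - 11^( - 1)*37^1*11411^1*59671^(-1) 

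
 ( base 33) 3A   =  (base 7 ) 214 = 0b1101101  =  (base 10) 109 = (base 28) 3P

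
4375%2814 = 1561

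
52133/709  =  52133/709  =  73.53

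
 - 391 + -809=-1200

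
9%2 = 1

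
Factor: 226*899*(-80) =-16253920 = - 2^5 * 5^1 *29^1*31^1*113^1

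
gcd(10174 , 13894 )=2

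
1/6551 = 1/6551 =0.00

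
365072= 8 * 45634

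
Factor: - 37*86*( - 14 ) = 44548 = 2^2*7^1  *  37^1*43^1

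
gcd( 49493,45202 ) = 1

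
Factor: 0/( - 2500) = 0 =0^1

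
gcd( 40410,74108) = 2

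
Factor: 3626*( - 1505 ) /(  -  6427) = 5457130/6427 = 2^1*5^1 *7^3*37^1 *43^1 * 6427^(-1) 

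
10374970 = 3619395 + 6755575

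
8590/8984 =4295/4492 = 0.96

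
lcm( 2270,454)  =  2270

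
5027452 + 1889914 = 6917366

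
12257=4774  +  7483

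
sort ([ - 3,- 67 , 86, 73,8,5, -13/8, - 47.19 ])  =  [ - 67, - 47.19,-3,  -  13/8,5  ,  8, 73 , 86 ] 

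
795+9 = 804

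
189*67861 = 12825729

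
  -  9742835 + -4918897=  - 14661732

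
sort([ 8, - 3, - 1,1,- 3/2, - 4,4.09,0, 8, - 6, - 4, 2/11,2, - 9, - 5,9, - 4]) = [ - 9,-6, - 5, - 4, - 4, - 4,-3, - 3/2, - 1 , 0,2/11,1, 2,4.09 , 8,8,9 ]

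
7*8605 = 60235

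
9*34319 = 308871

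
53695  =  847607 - 793912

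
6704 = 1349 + 5355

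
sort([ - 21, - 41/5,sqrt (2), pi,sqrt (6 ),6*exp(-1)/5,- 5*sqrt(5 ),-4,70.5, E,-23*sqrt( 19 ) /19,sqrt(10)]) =[ - 21,-5*sqrt ( 5 ), - 41/5,  -  23*sqrt(19) /19, - 4,6*exp(-1)/5, sqrt(2),  sqrt ( 6), E, pi,sqrt ( 10),70.5 ]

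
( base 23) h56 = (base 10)9114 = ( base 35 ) 7fe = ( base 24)FJI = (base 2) 10001110011010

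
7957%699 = 268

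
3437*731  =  2512447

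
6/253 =6/253 = 0.02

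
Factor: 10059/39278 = 21/82 =2^( - 1)*3^1 *7^1*41^( - 1 )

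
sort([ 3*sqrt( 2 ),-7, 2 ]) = [ - 7  ,  2,  3*sqrt(2 ) ] 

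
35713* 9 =321417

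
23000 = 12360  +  10640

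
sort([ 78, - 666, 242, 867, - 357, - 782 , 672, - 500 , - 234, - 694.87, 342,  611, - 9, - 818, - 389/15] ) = [ - 818, - 782, - 694.87, - 666, - 500,-357, - 234,- 389/15, - 9, 78,242, 342, 611, 672, 867 ] 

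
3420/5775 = 228/385 = 0.59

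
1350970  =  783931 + 567039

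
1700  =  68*25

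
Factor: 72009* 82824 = 5964073416=2^3*3^5*7^2*17^1*29^1* 127^1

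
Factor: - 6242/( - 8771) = 2^1*7^( - 2)* 179^(-1)*3121^1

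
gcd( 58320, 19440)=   19440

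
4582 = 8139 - 3557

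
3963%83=62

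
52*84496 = 4393792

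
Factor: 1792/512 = 7/2 =2^( - 1)*7^1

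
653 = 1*653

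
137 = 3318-3181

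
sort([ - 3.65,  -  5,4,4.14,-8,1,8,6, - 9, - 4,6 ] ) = [ - 9, -8,-5,-4, - 3.65,1, 4,4.14, 6,6  ,  8 ]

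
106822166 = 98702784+8119382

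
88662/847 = 104+ 82/121 = 104.68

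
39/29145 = 13/9715 = 0.00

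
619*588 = 363972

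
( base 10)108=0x6C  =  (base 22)4K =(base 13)84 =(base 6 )300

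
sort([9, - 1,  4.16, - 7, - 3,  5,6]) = [ - 7, - 3, - 1,  4.16,5, 6,9] 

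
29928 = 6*4988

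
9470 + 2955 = 12425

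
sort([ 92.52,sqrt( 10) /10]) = [ sqrt( 10)/10,92.52 ] 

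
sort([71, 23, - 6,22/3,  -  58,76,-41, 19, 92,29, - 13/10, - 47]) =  [ - 58, - 47,-41,- 6 , - 13/10,22/3, 19, 23 , 29,71, 76,  92 ]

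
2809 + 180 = 2989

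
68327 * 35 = 2391445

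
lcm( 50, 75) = 150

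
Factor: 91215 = 3^2 * 5^1* 2027^1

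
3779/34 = 111+5/34 = 111.15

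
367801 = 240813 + 126988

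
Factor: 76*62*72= 2^6*3^2*19^1*31^1 = 339264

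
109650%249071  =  109650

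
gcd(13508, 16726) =2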